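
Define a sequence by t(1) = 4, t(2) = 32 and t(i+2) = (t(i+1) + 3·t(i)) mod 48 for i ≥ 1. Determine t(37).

20

Computing terms: t(1) = 4,  t(2) = 32,  t(3) = 44,  t(4) = 44,  t(5) = 32,  t(6) = 20,  t(7) = 20,  t(8) = 32,  t(9) = 44.
Since (t(8), t(9)) = (t(2), t(3)) = (32, 44) (two consecutive terms determine the rest), the sequence is eventually periodic: after a pre-period of length 1 it cycles with period 6.
For i ≥ 2, t(i) depends only on (i - 2) mod 6. (37 - 2) mod 6 = 5, so t(37) = t(7) = 20.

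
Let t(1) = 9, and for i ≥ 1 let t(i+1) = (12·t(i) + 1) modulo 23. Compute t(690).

Computing terms: t(1) = 9,  t(2) = 17,  t(3) = 21,  t(4) = 0,  t(5) = 1,  t(6) = 13,  t(7) = 19,  t(8) = 22,  t(9) = 12,  t(10) = 7,  t(11) = 16,  t(12) = 9.
The sequence repeats with period 11.
(690 - 1) mod 11 = 7, so t(690) = t(8) = 22.

22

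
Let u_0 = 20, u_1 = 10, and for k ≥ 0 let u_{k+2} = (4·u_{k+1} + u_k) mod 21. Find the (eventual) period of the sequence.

16

Computing terms: u_0 = 20, u_1 = 10, u_2 = 18, u_3 = 19, u_4 = 10, u_5 = 17, u_6 = 15, u_7 = 14, u_8 = 8, u_9 = 4, u_{10} = 3, u_{11} = 16, u_{12} = 4, u_{13} = 11, u_{14} = 6, u_{15} = 14, u_{16} = 20, u_{17} = 10.
The sequence repeats with period 16.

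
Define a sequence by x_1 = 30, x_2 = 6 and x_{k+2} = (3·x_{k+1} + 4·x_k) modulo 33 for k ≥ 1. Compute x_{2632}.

6

x_1 = 30; x_2 = 6; x_3 = 6; x_4 = 9; x_5 = 18; x_6 = 24; x_7 = 12; x_8 = 0; x_9 = 15; x_{10} = 12; x_{11} = 30; x_{12} = 6.
The sequence repeats with period 10.
So x_{2632} = x_{1 + ((2632-1) mod 10)} = x_2 = 6.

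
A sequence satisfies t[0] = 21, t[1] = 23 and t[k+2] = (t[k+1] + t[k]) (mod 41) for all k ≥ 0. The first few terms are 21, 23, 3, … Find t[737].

17

Computing terms: t[0] = 21; t[1] = 23; t[2] = 3; t[3] = 26; t[4] = 29; t[5] = 14; t[6] = 2; t[7] = 16; t[8] = 18; t[9] = 34; t[10] = 11; t[11] = 4; t[12] = 15; t[13] = 19; t[14] = 34; t[15] = 12; t[16] = 5; t[17] = 17; t[18] = 22; t[19] = 39; t[20] = 20; t[21] = 18; t[22] = 38; t[23] = 15; t[24] = 12; t[25] = 27; t[26] = 39; t[27] = 25; t[28] = 23; t[29] = 7; t[30] = 30; t[31] = 37; t[32] = 26; t[33] = 22; t[34] = 7; t[35] = 29; t[36] = 36; t[37] = 24; t[38] = 19; t[39] = 2; t[40] = 21; t[41] = 23.
The sequence repeats with period 40.
So t[737] = t[0 + ((737-0) mod 40)] = t[17] = 17.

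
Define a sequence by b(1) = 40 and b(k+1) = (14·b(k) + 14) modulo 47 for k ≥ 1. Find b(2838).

37

Listing terms: b(1) = 40, b(2) = 10, b(3) = 13, b(4) = 8, b(5) = 32, b(6) = 39, b(7) = 43, b(8) = 5, b(9) = 37, b(10) = 15, b(11) = 36, b(12) = 1, b(13) = 28, b(14) = 30, b(15) = 11, b(16) = 27, b(17) = 16, b(18) = 3, b(19) = 9, b(20) = 46, b(21) = 0, b(22) = 14, b(23) = 22, b(24) = 40.
The sequence repeats with period 23.
So b(2838) = b(1 + ((2838-1) mod 23)) = b(9) = 37.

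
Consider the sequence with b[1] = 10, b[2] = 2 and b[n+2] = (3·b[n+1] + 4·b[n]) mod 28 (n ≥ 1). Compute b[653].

b[1] = 10,  b[2] = 2,  b[3] = 18,  b[4] = 6,  b[5] = 6,  b[6] = 14,  b[7] = 10,  b[8] = 2.
The sequence repeats with period 6.
(653 - 1) mod 6 = 4, so b[653] = b[5] = 6.

6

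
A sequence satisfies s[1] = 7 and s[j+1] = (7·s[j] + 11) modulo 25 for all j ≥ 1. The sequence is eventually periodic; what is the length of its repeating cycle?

Listing terms: s[1] = 7, s[2] = 10, s[3] = 6, s[4] = 3, s[5] = 7.
Since s[5] = s[1] = 7, the sequence is periodic with period 4.

4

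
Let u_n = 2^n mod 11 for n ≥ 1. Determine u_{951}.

2

Listing terms: u_1 = 2; u_2 = 4; u_3 = 8; u_4 = 5; u_5 = 10; u_6 = 9; u_7 = 7; u_8 = 3; u_9 = 6; u_{10} = 1; u_{11} = 2.
Since u_{11} = u_1 = 2, the sequence is periodic with period 10.
(951 - 1) mod 10 = 0, so u_{951} = u_1 = 2.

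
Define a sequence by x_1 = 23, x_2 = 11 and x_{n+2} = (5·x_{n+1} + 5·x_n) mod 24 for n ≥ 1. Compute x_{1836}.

8

x_1 = 23; x_2 = 11; x_3 = 2; x_4 = 17; x_5 = 23; x_6 = 8; x_7 = 11; x_8 = 23; x_9 = 2; x_{10} = 5; x_{11} = 11; x_{12} = 8; x_{13} = 23; x_{14} = 11.
The sequence repeats with period 12.
So x_{1836} = x_{1 + ((1836-1) mod 12)} = x_{12} = 8.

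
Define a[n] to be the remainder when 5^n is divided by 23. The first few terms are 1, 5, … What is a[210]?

18

Computing terms: a[0] = 1, a[1] = 5, a[2] = 2, a[3] = 10, a[4] = 4, a[5] = 20, a[6] = 8, a[7] = 17, a[8] = 16, a[9] = 11, a[10] = 9, a[11] = 22, a[12] = 18, a[13] = 21, a[14] = 13, a[15] = 19, a[16] = 3, a[17] = 15, a[18] = 6, a[19] = 7, a[20] = 12, a[21] = 14, a[22] = 1.
Since a[22] = a[0] = 1, the sequence is periodic with period 22.
So a[210] = a[0 + ((210-0) mod 22)] = a[12] = 18.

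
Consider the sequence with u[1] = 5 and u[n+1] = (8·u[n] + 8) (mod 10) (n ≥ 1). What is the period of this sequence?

4

Computing terms: u[1] = 5, u[2] = 8, u[3] = 2, u[4] = 4, u[5] = 0, u[6] = 8.
Since u[6] = u[2] = 8, the sequence is eventually periodic: after a pre-period of length 1 it cycles with period 4.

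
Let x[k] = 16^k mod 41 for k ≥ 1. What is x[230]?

x[1] = 16,  x[2] = 10,  x[3] = 37,  x[4] = 18,  x[5] = 1,  x[6] = 16.
The sequence repeats with period 5.
So x[230] = x[1 + ((230-1) mod 5)] = x[5] = 1.

1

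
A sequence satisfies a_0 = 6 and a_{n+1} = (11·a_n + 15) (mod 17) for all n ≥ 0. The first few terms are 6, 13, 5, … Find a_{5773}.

0

Computing terms: a_0 = 6, a_1 = 13, a_2 = 5, a_3 = 2, a_4 = 3, a_5 = 14, a_6 = 16, a_7 = 4, a_8 = 8, a_9 = 1, a_{10} = 9, a_{11} = 12, a_{12} = 11, a_{13} = 0, a_{14} = 15, a_{15} = 10, a_{16} = 6.
The sequence repeats with period 16.
So a_{5773} = a_{0 + ((5773-0) mod 16)} = a_{13} = 0.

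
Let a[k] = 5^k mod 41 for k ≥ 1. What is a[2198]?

Computing terms: a[1] = 5,  a[2] = 25,  a[3] = 2,  a[4] = 10,  a[5] = 9,  a[6] = 4,  a[7] = 20,  a[8] = 18,  a[9] = 8,  a[10] = 40,  a[11] = 36,  a[12] = 16,  a[13] = 39,  a[14] = 31,  a[15] = 32,  a[16] = 37,  a[17] = 21,  a[18] = 23,  a[19] = 33,  a[20] = 1,  a[21] = 5.
The sequence repeats with period 20.
(2198 - 1) mod 20 = 17, so a[2198] = a[18] = 23.

23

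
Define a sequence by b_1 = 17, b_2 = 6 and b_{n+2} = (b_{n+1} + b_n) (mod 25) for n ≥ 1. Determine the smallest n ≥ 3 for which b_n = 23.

3

We have b_1 = 17,  b_2 = 6,  b_3 = 23,  b_4 = 4,  b_5 = 2,  b_6 = 6,  b_7 = 8,  b_8 = 14,  b_9 = 22,  b_{10} = 11,  b_{11} = 8,  b_{12} = 19,  b_{13} = 2,  b_{14} = 21,  b_{15} = 23,  b_{16} = 19,  b_{17} = 17,  b_{18} = 11,  b_{19} = 3,  b_{20} = 14,  b_{21} = 17,  b_{22} = 6.
Since (b_{21}, b_{22}) = (b_1, b_2) = (17, 6) (two consecutive terms determine the rest), the sequence is periodic with period 20.
The value 23 first appears (with n ≥ 3) at b_3.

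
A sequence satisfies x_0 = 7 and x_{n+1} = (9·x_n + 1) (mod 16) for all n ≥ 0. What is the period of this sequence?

x_0 = 7; x_1 = 0; x_2 = 1; x_3 = 10; x_4 = 11; x_5 = 4; x_6 = 5; x_7 = 14; x_8 = 15; x_9 = 8; x_{10} = 9; x_{11} = 2; x_{12} = 3; x_{13} = 12; x_{14} = 13; x_{15} = 6; x_{16} = 7.
Since x_{16} = x_0 = 7, the sequence is periodic with period 16.

16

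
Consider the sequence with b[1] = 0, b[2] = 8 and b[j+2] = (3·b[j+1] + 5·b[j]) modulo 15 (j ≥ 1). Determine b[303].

Listing terms: b[1] = 0,  b[2] = 8,  b[3] = 9,  b[4] = 7,  b[5] = 6,  b[6] = 8,  b[7] = 9.
Since (b[6], b[7]) = (b[2], b[3]) = (8, 9) (two consecutive terms determine the rest), the sequence is eventually periodic: after a pre-period of length 1 it cycles with period 4.
For j ≥ 2, b[j] depends only on (j - 2) mod 4. (303 - 2) mod 4 = 1, so b[303] = b[3] = 9.

9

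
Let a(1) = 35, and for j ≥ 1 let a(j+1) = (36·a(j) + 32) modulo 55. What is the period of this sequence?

Listing terms: a(1) = 35; a(2) = 27; a(3) = 14; a(4) = 41; a(5) = 23; a(6) = 35.
Since a(6) = a(1) = 35, the sequence is periodic with period 5.

5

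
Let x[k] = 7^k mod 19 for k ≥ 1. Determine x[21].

x[1] = 7, x[2] = 11, x[3] = 1, x[4] = 7.
Since x[4] = x[1] = 7, the sequence is periodic with period 3.
So x[21] = x[1 + ((21-1) mod 3)] = x[3] = 1.

1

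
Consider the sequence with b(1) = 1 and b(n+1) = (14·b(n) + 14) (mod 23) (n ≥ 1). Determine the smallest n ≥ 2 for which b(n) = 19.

We have b(1) = 1, b(2) = 5, b(3) = 15, b(4) = 17, b(5) = 22, b(6) = 0, b(7) = 14, b(8) = 3, b(9) = 10, b(10) = 16, b(11) = 8, b(12) = 11, b(13) = 7, b(14) = 20, b(15) = 18, b(16) = 13, b(17) = 12, b(18) = 21, b(19) = 9, b(20) = 2, b(21) = 19, b(22) = 4, b(23) = 1.
The sequence repeats with period 22.
The value 19 first appears (with n ≥ 2) at b(21).

21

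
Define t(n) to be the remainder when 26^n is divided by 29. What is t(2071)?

t(0) = 1,  t(1) = 26,  t(2) = 9,  t(3) = 2,  t(4) = 23,  t(5) = 18,  t(6) = 4,  t(7) = 17,  t(8) = 7,  t(9) = 8,  t(10) = 5,  t(11) = 14,  t(12) = 16,  t(13) = 10,  t(14) = 28,  t(15) = 3,  t(16) = 20,  t(17) = 27,  t(18) = 6,  t(19) = 11,  t(20) = 25,  t(21) = 12,  t(22) = 22,  t(23) = 21,  t(24) = 24,  t(25) = 15,  t(26) = 13,  t(27) = 19,  t(28) = 1.
Since t(28) = t(0) = 1, the sequence is periodic with period 28.
(2071 - 0) mod 28 = 27, so t(2071) = t(27) = 19.

19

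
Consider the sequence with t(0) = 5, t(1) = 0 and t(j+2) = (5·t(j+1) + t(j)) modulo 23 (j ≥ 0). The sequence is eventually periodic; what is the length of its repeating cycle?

22

We have t(0) = 5,  t(1) = 0,  t(2) = 5,  t(3) = 2,  t(4) = 15,  t(5) = 8,  t(6) = 9,  t(7) = 7,  t(8) = 21,  t(9) = 20,  t(10) = 6,  t(11) = 4,  t(12) = 3,  t(13) = 19,  t(14) = 6,  t(15) = 3,  t(16) = 21,  t(17) = 16,  t(18) = 9,  t(19) = 15,  t(20) = 15,  t(21) = 21,  t(22) = 5,  t(23) = 0.
Since (t(22), t(23)) = (t(0), t(1)) = (5, 0) (two consecutive terms determine the rest), the sequence is periodic with period 22.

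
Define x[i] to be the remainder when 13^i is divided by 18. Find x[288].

1

x[0] = 1; x[1] = 13; x[2] = 7; x[3] = 1.
The sequence repeats with period 3.
So x[288] = x[0 + ((288-0) mod 3)] = x[0] = 1.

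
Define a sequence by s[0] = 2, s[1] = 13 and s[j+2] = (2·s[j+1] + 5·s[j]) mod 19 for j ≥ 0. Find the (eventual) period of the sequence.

Computing terms: s[0] = 2; s[1] = 13; s[2] = 17; s[3] = 4; s[4] = 17; s[5] = 16; s[6] = 3; s[7] = 10; s[8] = 16; s[9] = 6; s[10] = 16; s[11] = 5; s[12] = 14; s[13] = 15; s[14] = 5; s[15] = 9; s[16] = 5; s[17] = 17; s[18] = 2; s[19] = 13.
Since (s[18], s[19]) = (s[0], s[1]) = (2, 13) (two consecutive terms determine the rest), the sequence is periodic with period 18.

18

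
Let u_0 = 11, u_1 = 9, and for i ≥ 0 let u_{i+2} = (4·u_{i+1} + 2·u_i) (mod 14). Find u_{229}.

2

u_0 = 11; u_1 = 9; u_2 = 2; u_3 = 12; u_4 = 10; u_5 = 8; u_6 = 10; u_7 = 0; u_8 = 6; u_9 = 10; u_{10} = 10; u_{11} = 4; u_{12} = 8; u_{13} = 12; u_{14} = 8; u_{15} = 0; u_{16} = 2; u_{17} = 8; u_{18} = 8; u_{19} = 6; u_{20} = 12; u_{21} = 4; u_{22} = 12; u_{23} = 0; u_{24} = 10; u_{25} = 12; u_{26} = 12; u_{27} = 2; u_{28} = 4; u_{29} = 6; u_{30} = 4; u_{31} = 0; u_{32} = 8; u_{33} = 4; u_{34} = 4; u_{35} = 10; u_{36} = 6; u_{37} = 2; u_{38} = 6; u_{39} = 0; u_{40} = 12; u_{41} = 6; u_{42} = 6; u_{43} = 8; u_{44} = 2; u_{45} = 10; u_{46} = 2; u_{47} = 0; u_{48} = 4; u_{49} = 2; u_{50} = 2; u_{51} = 12.
Since (u_{50}, u_{51}) = (u_2, u_3) = (2, 12) (two consecutive terms determine the rest), the sequence is eventually periodic: after a pre-period of length 2 it cycles with period 48.
For i ≥ 2, u_i depends only on (i - 2) mod 48. (229 - 2) mod 48 = 35, so u_{229} = u_{37} = 2.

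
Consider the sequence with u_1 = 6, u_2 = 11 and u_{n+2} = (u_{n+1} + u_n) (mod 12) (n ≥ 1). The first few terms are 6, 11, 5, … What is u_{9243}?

5

Listing terms: u_1 = 6, u_2 = 11, u_3 = 5, u_4 = 4, u_5 = 9, u_6 = 1, u_7 = 10, u_8 = 11, u_9 = 9, u_{10} = 8, u_{11} = 5, u_{12} = 1, u_{13} = 6, u_{14} = 7, u_{15} = 1, u_{16} = 8, u_{17} = 9, u_{18} = 5, u_{19} = 2, u_{20} = 7, u_{21} = 9, u_{22} = 4, u_{23} = 1, u_{24} = 5, u_{25} = 6, u_{26} = 11.
Since (u_{25}, u_{26}) = (u_1, u_2) = (6, 11) (two consecutive terms determine the rest), the sequence is periodic with period 24.
So u_{9243} = u_{1 + ((9243-1) mod 24)} = u_3 = 5.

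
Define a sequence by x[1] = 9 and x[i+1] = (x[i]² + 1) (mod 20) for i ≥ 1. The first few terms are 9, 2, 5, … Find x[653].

Listing terms: x[1] = 9,  x[2] = 2,  x[3] = 5,  x[4] = 6,  x[5] = 17,  x[6] = 10,  x[7] = 1,  x[8] = 2.
Since x[8] = x[2] = 2, the sequence is eventually periodic: after a pre-period of length 1 it cycles with period 6.
For i ≥ 2, x[i] depends only on (i - 2) mod 6. (653 - 2) mod 6 = 3, so x[653] = x[5] = 17.

17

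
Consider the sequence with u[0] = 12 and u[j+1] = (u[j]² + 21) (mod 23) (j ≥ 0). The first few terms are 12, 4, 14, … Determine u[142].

14

Listing terms: u[0] = 12, u[1] = 4, u[2] = 14, u[3] = 10, u[4] = 6, u[5] = 11, u[6] = 4.
Since u[6] = u[1] = 4, the sequence is eventually periodic: after a pre-period of length 1 it cycles with period 5.
For j ≥ 1, u[j] depends only on (j - 1) mod 5. (142 - 1) mod 5 = 1, so u[142] = u[2] = 14.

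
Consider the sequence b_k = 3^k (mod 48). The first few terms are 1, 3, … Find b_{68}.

33

Listing terms: b_0 = 1, b_1 = 3, b_2 = 9, b_3 = 27, b_4 = 33, b_5 = 3.
Since b_5 = b_1 = 3, the sequence is eventually periodic: after a pre-period of length 1 it cycles with period 4.
For k ≥ 1, b_k depends only on (k - 1) mod 4. (68 - 1) mod 4 = 3, so b_{68} = b_4 = 33.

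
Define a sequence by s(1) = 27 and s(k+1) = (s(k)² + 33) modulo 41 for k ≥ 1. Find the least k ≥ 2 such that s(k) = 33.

Computing terms: s(1) = 27, s(2) = 24, s(3) = 35, s(4) = 28, s(5) = 38, s(6) = 1, s(7) = 34, s(8) = 0, s(9) = 33, s(10) = 15, s(11) = 12, s(12) = 13, s(13) = 38.
Since s(13) = s(5) = 38, the sequence is eventually periodic: after a pre-period of length 4 it cycles with period 8.
The value 33 first appears (with k ≥ 2) at s(9).

9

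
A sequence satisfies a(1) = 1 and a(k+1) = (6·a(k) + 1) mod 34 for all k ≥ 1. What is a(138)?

We have a(1) = 1; a(2) = 7; a(3) = 9; a(4) = 21; a(5) = 25; a(6) = 15; a(7) = 23; a(8) = 3; a(9) = 19; a(10) = 13; a(11) = 11; a(12) = 33; a(13) = 29; a(14) = 5; a(15) = 31; a(16) = 17; a(17) = 1.
The sequence repeats with period 16.
(138 - 1) mod 16 = 9, so a(138) = a(10) = 13.

13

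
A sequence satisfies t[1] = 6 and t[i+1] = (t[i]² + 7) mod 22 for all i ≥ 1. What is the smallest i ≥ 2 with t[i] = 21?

t[1] = 6; t[2] = 21; t[3] = 8; t[4] = 5; t[5] = 10; t[6] = 19; t[7] = 16; t[8] = 21.
Since t[8] = t[2] = 21, the sequence is eventually periodic: after a pre-period of length 1 it cycles with period 6.
The value 21 first appears (with i ≥ 2) at t[2].

2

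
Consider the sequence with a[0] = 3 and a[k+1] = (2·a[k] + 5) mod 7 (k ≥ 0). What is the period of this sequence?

We have a[0] = 3; a[1] = 4; a[2] = 6; a[3] = 3.
The sequence repeats with period 3.

3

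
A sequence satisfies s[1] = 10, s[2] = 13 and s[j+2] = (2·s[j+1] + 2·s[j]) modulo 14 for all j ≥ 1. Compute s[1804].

8

s[1] = 10,  s[2] = 13,  s[3] = 4,  s[4] = 6,  s[5] = 6,  s[6] = 10,  s[7] = 4,  s[8] = 0,  s[9] = 8,  s[10] = 2,  s[11] = 6,  s[12] = 2,  s[13] = 2,  s[14] = 8,  s[15] = 6,  s[16] = 0,  s[17] = 12,  s[18] = 10,  s[19] = 2,  s[20] = 10,  s[21] = 10,  s[22] = 12,  s[23] = 2,  s[24] = 0,  s[25] = 4,  s[26] = 8,  s[27] = 10,  s[28] = 8,  s[29] = 8,  s[30] = 4,  s[31] = 10,  s[32] = 0,  s[33] = 6,  s[34] = 12,  s[35] = 8,  s[36] = 12,  s[37] = 12,  s[38] = 6,  s[39] = 8,  s[40] = 0,  s[41] = 2,  s[42] = 4,  s[43] = 12,  s[44] = 4,  s[45] = 4,  s[46] = 2,  s[47] = 12,  s[48] = 0,  s[49] = 10,  s[50] = 6,  s[51] = 4,  s[52] = 6.
Since (s[51], s[52]) = (s[3], s[4]) = (4, 6) (two consecutive terms determine the rest), the sequence is eventually periodic: after a pre-period of length 2 it cycles with period 48.
For j ≥ 3, s[j] depends only on (j - 3) mod 48. (1804 - 3) mod 48 = 25, so s[1804] = s[28] = 8.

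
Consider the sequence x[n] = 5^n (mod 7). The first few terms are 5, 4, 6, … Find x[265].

5

Listing terms: x[1] = 5; x[2] = 4; x[3] = 6; x[4] = 2; x[5] = 3; x[6] = 1; x[7] = 5.
The sequence repeats with period 6.
So x[265] = x[1 + ((265-1) mod 6)] = x[1] = 5.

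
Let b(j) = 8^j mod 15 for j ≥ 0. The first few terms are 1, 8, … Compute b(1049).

8

Computing terms: b(0) = 1, b(1) = 8, b(2) = 4, b(3) = 2, b(4) = 1.
Since b(4) = b(0) = 1, the sequence is periodic with period 4.
(1049 - 0) mod 4 = 1, so b(1049) = b(1) = 8.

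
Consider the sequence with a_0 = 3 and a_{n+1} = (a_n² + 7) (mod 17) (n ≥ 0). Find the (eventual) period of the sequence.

3

a_0 = 3; a_1 = 16; a_2 = 8; a_3 = 3.
The sequence repeats with period 3.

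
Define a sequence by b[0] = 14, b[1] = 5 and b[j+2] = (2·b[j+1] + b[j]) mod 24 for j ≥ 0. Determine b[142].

12

Listing terms: b[0] = 14; b[1] = 5; b[2] = 0; b[3] = 5; b[4] = 10; b[5] = 1; b[6] = 12; b[7] = 1; b[8] = 14; b[9] = 5.
Since (b[8], b[9]) = (b[0], b[1]) = (14, 5) (two consecutive terms determine the rest), the sequence is periodic with period 8.
So b[142] = b[0 + ((142-0) mod 8)] = b[6] = 12.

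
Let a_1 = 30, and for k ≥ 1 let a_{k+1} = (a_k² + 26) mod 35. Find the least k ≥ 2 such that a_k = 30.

4

Computing terms: a_1 = 30,  a_2 = 16,  a_3 = 2,  a_4 = 30.
The sequence repeats with period 3.
The value 30 next appears (with k ≥ 2) at a_4.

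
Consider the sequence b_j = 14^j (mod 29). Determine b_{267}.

Listing terms: b_1 = 14, b_2 = 22, b_3 = 18, b_4 = 20, b_5 = 19, b_6 = 5, b_7 = 12, b_8 = 23, b_9 = 3, b_{10} = 13, b_{11} = 8, b_{12} = 25, b_{13} = 2, b_{14} = 28, b_{15} = 15, b_{16} = 7, b_{17} = 11, b_{18} = 9, b_{19} = 10, b_{20} = 24, b_{21} = 17, b_{22} = 6, b_{23} = 26, b_{24} = 16, b_{25} = 21, b_{26} = 4, b_{27} = 27, b_{28} = 1, b_{29} = 14.
The sequence repeats with period 28.
So b_{267} = b_{1 + ((267-1) mod 28)} = b_{15} = 15.

15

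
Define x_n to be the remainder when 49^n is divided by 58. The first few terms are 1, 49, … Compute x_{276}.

x_0 = 1; x_1 = 49; x_2 = 23; x_3 = 25; x_4 = 7; x_5 = 53; x_6 = 45; x_7 = 1.
Since x_7 = x_0 = 1, the sequence is periodic with period 7.
(276 - 0) mod 7 = 3, so x_{276} = x_3 = 25.

25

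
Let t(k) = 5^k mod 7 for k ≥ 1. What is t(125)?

Computing terms: t(1) = 5,  t(2) = 4,  t(3) = 6,  t(4) = 2,  t(5) = 3,  t(6) = 1,  t(7) = 5.
The sequence repeats with period 6.
(125 - 1) mod 6 = 4, so t(125) = t(5) = 3.

3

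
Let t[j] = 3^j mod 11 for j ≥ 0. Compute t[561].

We have t[0] = 1,  t[1] = 3,  t[2] = 9,  t[3] = 5,  t[4] = 4,  t[5] = 1.
Since t[5] = t[0] = 1, the sequence is periodic with period 5.
So t[561] = t[0 + ((561-0) mod 5)] = t[1] = 3.

3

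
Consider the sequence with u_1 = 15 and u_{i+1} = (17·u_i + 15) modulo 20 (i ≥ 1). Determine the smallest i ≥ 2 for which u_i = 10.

We have u_1 = 15; u_2 = 10; u_3 = 5; u_4 = 0; u_5 = 15.
Since u_5 = u_1 = 15, the sequence is periodic with period 4.
The value 10 first appears (with i ≥ 2) at u_2.

2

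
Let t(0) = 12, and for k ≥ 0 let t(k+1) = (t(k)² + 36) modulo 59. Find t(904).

52

t(0) = 12, t(1) = 3, t(2) = 45, t(3) = 55, t(4) = 52, t(5) = 26, t(6) = 4, t(7) = 52.
Since t(7) = t(4) = 52, the sequence is eventually periodic: after a pre-period of length 4 it cycles with period 3.
For k ≥ 4, t(k) depends only on (k - 4) mod 3. (904 - 4) mod 3 = 0, so t(904) = t(4) = 52.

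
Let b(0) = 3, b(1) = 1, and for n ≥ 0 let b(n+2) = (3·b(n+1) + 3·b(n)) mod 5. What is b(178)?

2

We have b(0) = 3, b(1) = 1, b(2) = 2, b(3) = 4, b(4) = 3, b(5) = 1.
Since (b(4), b(5)) = (b(0), b(1)) = (3, 1) (two consecutive terms determine the rest), the sequence is periodic with period 4.
(178 - 0) mod 4 = 2, so b(178) = b(2) = 2.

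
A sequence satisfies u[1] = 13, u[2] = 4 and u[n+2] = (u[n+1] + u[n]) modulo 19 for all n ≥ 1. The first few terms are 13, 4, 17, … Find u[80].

Computing terms: u[1] = 13, u[2] = 4, u[3] = 17, u[4] = 2, u[5] = 0, u[6] = 2, u[7] = 2, u[8] = 4, u[9] = 6, u[10] = 10, u[11] = 16, u[12] = 7, u[13] = 4, u[14] = 11, u[15] = 15, u[16] = 7, u[17] = 3, u[18] = 10, u[19] = 13, u[20] = 4.
Since (u[19], u[20]) = (u[1], u[2]) = (13, 4) (two consecutive terms determine the rest), the sequence is periodic with period 18.
So u[80] = u[1 + ((80-1) mod 18)] = u[8] = 4.

4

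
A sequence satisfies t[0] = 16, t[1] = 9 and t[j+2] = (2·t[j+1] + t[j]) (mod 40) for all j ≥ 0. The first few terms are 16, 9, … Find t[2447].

Computing terms: t[0] = 16, t[1] = 9, t[2] = 34, t[3] = 37, t[4] = 28, t[5] = 13, t[6] = 14, t[7] = 1, t[8] = 16, t[9] = 33, t[10] = 2, t[11] = 37, t[12] = 36, t[13] = 29, t[14] = 14, t[15] = 17, t[16] = 8, t[17] = 33, t[18] = 34, t[19] = 21, t[20] = 36, t[21] = 13, t[22] = 22, t[23] = 17, t[24] = 16, t[25] = 9.
Since (t[24], t[25]) = (t[0], t[1]) = (16, 9) (two consecutive terms determine the rest), the sequence is periodic with period 24.
(2447 - 0) mod 24 = 23, so t[2447] = t[23] = 17.

17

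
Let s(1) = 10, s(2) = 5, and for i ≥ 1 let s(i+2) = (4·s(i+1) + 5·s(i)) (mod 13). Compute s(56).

6

Listing terms: s(1) = 10, s(2) = 5, s(3) = 5, s(4) = 6, s(5) = 10, s(6) = 5.
Since (s(5), s(6)) = (s(1), s(2)) = (10, 5) (two consecutive terms determine the rest), the sequence is periodic with period 4.
(56 - 1) mod 4 = 3, so s(56) = s(4) = 6.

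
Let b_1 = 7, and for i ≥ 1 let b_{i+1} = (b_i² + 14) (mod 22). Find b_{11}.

19

Computing terms: b_1 = 7, b_2 = 19, b_3 = 1, b_4 = 15, b_5 = 19.
Since b_5 = b_2 = 19, the sequence is eventually periodic: after a pre-period of length 1 it cycles with period 3.
For i ≥ 2, b_i depends only on (i - 2) mod 3. (11 - 2) mod 3 = 0, so b_{11} = b_2 = 19.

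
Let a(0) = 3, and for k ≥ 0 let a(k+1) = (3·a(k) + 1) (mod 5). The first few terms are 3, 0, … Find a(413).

0

Computing terms: a(0) = 3; a(1) = 0; a(2) = 1; a(3) = 4; a(4) = 3.
The sequence repeats with period 4.
(413 - 0) mod 4 = 1, so a(413) = a(1) = 0.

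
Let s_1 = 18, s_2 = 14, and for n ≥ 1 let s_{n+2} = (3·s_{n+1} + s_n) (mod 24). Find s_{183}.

Computing terms: s_1 = 18; s_2 = 14; s_3 = 12; s_4 = 2; s_5 = 18; s_6 = 8; s_7 = 18; s_8 = 14.
Since (s_7, s_8) = (s_1, s_2) = (18, 14) (two consecutive terms determine the rest), the sequence is periodic with period 6.
(183 - 1) mod 6 = 2, so s_{183} = s_3 = 12.

12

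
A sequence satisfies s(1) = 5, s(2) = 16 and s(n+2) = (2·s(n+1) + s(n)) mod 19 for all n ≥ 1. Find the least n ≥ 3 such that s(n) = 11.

Listing terms: s(1) = 5,  s(2) = 16,  s(3) = 18,  s(4) = 14,  s(5) = 8,  s(6) = 11,  s(7) = 11,  s(8) = 14,  s(9) = 1,  s(10) = 16,  s(11) = 14,  s(12) = 6,  s(13) = 7,  s(14) = 1,  s(15) = 9,  s(16) = 0,  s(17) = 9,  s(18) = 18,  s(19) = 7,  s(20) = 13,  s(21) = 14,  s(22) = 3,  s(23) = 1,  s(24) = 5,  s(25) = 11,  s(26) = 8,  s(27) = 8,  s(28) = 5,  s(29) = 18,  s(30) = 3,  s(31) = 5,  s(32) = 13,  s(33) = 12,  s(34) = 18,  s(35) = 10,  s(36) = 0,  s(37) = 10,  s(38) = 1,  s(39) = 12,  s(40) = 6,  s(41) = 5,  s(42) = 16.
The sequence repeats with period 40.
The value 11 first appears (with n ≥ 3) at s(6).

6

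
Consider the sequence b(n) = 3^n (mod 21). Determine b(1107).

6

b(0) = 1, b(1) = 3, b(2) = 9, b(3) = 6, b(4) = 18, b(5) = 12, b(6) = 15, b(7) = 3.
Since b(7) = b(1) = 3, the sequence is eventually periodic: after a pre-period of length 1 it cycles with period 6.
For n ≥ 1, b(n) depends only on (n - 1) mod 6. (1107 - 1) mod 6 = 2, so b(1107) = b(3) = 6.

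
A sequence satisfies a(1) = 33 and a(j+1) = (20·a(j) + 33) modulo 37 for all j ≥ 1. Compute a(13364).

3

We have a(1) = 33,  a(2) = 27,  a(3) = 18,  a(4) = 23,  a(5) = 12,  a(6) = 14,  a(7) = 17,  a(8) = 3,  a(9) = 19,  a(10) = 6,  a(11) = 5,  a(12) = 22,  a(13) = 29,  a(14) = 21,  a(15) = 9,  a(16) = 28,  a(17) = 1,  a(18) = 16,  a(19) = 20,  a(20) = 26,  a(21) = 35,  a(22) = 30,  a(23) = 4,  a(24) = 2,  a(25) = 36,  a(26) = 13,  a(27) = 34,  a(28) = 10,  a(29) = 11,  a(30) = 31,  a(31) = 24,  a(32) = 32,  a(33) = 7,  a(34) = 25,  a(35) = 15,  a(36) = 0,  a(37) = 33.
The sequence repeats with period 36.
So a(13364) = a(1 + ((13364-1) mod 36)) = a(8) = 3.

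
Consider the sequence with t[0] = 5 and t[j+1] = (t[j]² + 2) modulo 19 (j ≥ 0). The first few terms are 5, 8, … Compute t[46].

Computing terms: t[0] = 5; t[1] = 8; t[2] = 9; t[3] = 7; t[4] = 13; t[5] = 0; t[6] = 2; t[7] = 6; t[8] = 0.
Since t[8] = t[5] = 0, the sequence is eventually periodic: after a pre-period of length 5 it cycles with period 3.
For j ≥ 5, t[j] depends only on (j - 5) mod 3. (46 - 5) mod 3 = 2, so t[46] = t[7] = 6.

6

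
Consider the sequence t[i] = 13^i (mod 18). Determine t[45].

1

We have t[1] = 13; t[2] = 7; t[3] = 1; t[4] = 13.
The sequence repeats with period 3.
(45 - 1) mod 3 = 2, so t[45] = t[3] = 1.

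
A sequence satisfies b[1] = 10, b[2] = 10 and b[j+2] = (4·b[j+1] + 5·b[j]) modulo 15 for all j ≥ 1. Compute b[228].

b[1] = 10; b[2] = 10; b[3] = 0; b[4] = 5; b[5] = 5; b[6] = 0; b[7] = 10; b[8] = 10.
Since (b[7], b[8]) = (b[1], b[2]) = (10, 10) (two consecutive terms determine the rest), the sequence is periodic with period 6.
(228 - 1) mod 6 = 5, so b[228] = b[6] = 0.

0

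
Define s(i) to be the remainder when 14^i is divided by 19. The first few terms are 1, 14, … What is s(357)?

12

s(0) = 1; s(1) = 14; s(2) = 6; s(3) = 8; s(4) = 17; s(5) = 10; s(6) = 7; s(7) = 3; s(8) = 4; s(9) = 18; s(10) = 5; s(11) = 13; s(12) = 11; s(13) = 2; s(14) = 9; s(15) = 12; s(16) = 16; s(17) = 15; s(18) = 1.
The sequence repeats with period 18.
So s(357) = s(0 + ((357-0) mod 18)) = s(15) = 12.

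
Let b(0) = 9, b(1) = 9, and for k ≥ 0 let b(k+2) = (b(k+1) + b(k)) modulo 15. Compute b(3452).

b(0) = 9; b(1) = 9; b(2) = 3; b(3) = 12; b(4) = 0; b(5) = 12; b(6) = 12; b(7) = 9; b(8) = 6; b(9) = 0; b(10) = 6; b(11) = 6; b(12) = 12; b(13) = 3; b(14) = 0; b(15) = 3; b(16) = 3; b(17) = 6; b(18) = 9; b(19) = 0; b(20) = 9; b(21) = 9.
Since (b(20), b(21)) = (b(0), b(1)) = (9, 9) (two consecutive terms determine the rest), the sequence is periodic with period 20.
So b(3452) = b(0 + ((3452-0) mod 20)) = b(12) = 12.

12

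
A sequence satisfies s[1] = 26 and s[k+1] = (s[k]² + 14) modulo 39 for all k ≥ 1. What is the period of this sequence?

4

Computing terms: s[1] = 26; s[2] = 27; s[3] = 2; s[4] = 18; s[5] = 26.
The sequence repeats with period 4.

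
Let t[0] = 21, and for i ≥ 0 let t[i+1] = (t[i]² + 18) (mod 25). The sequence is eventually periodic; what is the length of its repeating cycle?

t[0] = 21, t[1] = 9, t[2] = 24, t[3] = 19, t[4] = 4, t[5] = 9.
Since t[5] = t[1] = 9, the sequence is eventually periodic: after a pre-period of length 1 it cycles with period 4.

4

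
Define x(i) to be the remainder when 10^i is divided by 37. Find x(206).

We have x(0) = 1, x(1) = 10, x(2) = 26, x(3) = 1.
The sequence repeats with period 3.
So x(206) = x(0 + ((206-0) mod 3)) = x(2) = 26.

26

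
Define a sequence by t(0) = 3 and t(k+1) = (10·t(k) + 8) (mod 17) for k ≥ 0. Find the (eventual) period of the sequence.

Computing terms: t(0) = 3, t(1) = 4, t(2) = 14, t(3) = 12, t(4) = 9, t(5) = 13, t(6) = 2, t(7) = 11, t(8) = 16, t(9) = 15, t(10) = 5, t(11) = 7, t(12) = 10, t(13) = 6, t(14) = 0, t(15) = 8, t(16) = 3.
The sequence repeats with period 16.

16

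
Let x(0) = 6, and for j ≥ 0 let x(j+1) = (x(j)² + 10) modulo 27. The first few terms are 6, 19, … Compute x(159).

Listing terms: x(0) = 6; x(1) = 19; x(2) = 20; x(3) = 5; x(4) = 8; x(5) = 20.
Since x(5) = x(2) = 20, the sequence is eventually periodic: after a pre-period of length 2 it cycles with period 3.
For j ≥ 2, x(j) depends only on (j - 2) mod 3. (159 - 2) mod 3 = 1, so x(159) = x(3) = 5.

5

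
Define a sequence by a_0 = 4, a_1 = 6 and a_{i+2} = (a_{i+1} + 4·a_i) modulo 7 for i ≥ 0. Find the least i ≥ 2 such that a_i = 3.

5

Computing terms: a_0 = 4,  a_1 = 6,  a_2 = 1,  a_3 = 4,  a_4 = 1,  a_5 = 3,  a_6 = 0,  a_7 = 5,  a_8 = 5,  a_9 = 4,  a_{10} = 3,  a_{11} = 5,  a_{12} = 3,  a_{13} = 2,  a_{14} = 0,  a_{15} = 1,  a_{16} = 1,  a_{17} = 5,  a_{18} = 2,  a_{19} = 1,  a_{20} = 2,  a_{21} = 6,  a_{22} = 0,  a_{23} = 3,  a_{24} = 3,  a_{25} = 1,  a_{26} = 6,  a_{27} = 3,  a_{28} = 6,  a_{29} = 4,  a_{30} = 0,  a_{31} = 2,  a_{32} = 2,  a_{33} = 3,  a_{34} = 4,  a_{35} = 2,  a_{36} = 4,  a_{37} = 5,  a_{38} = 0,  a_{39} = 6,  a_{40} = 6,  a_{41} = 2,  a_{42} = 5,  a_{43} = 6,  a_{44} = 5,  a_{45} = 1,  a_{46} = 0,  a_{47} = 4,  a_{48} = 4,  a_{49} = 6.
The sequence repeats with period 48.
The value 3 first appears (with i ≥ 2) at a_5.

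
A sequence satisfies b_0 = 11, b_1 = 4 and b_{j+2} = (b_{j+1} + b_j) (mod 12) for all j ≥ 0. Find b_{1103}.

5

b_0 = 11, b_1 = 4, b_2 = 3, b_3 = 7, b_4 = 10, b_5 = 5, b_6 = 3, b_7 = 8, b_8 = 11, b_9 = 7, b_{10} = 6, b_{11} = 1, b_{12} = 7, b_{13} = 8, b_{14} = 3, b_{15} = 11, b_{16} = 2, b_{17} = 1, b_{18} = 3, b_{19} = 4, b_{20} = 7, b_{21} = 11, b_{22} = 6, b_{23} = 5, b_{24} = 11, b_{25} = 4.
The sequence repeats with period 24.
So b_{1103} = b_{0 + ((1103-0) mod 24)} = b_{23} = 5.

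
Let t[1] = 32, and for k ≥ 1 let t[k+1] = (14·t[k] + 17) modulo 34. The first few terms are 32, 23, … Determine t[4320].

Listing terms: t[1] = 32; t[2] = 23; t[3] = 33; t[4] = 3; t[5] = 25; t[6] = 27; t[7] = 21; t[8] = 5; t[9] = 19; t[10] = 11; t[11] = 1; t[12] = 31; t[13] = 9; t[14] = 7; t[15] = 13; t[16] = 29; t[17] = 15; t[18] = 23.
Since t[18] = t[2] = 23, the sequence is eventually periodic: after a pre-period of length 1 it cycles with period 16.
For k ≥ 2, t[k] depends only on (k - 2) mod 16. (4320 - 2) mod 16 = 14, so t[4320] = t[16] = 29.

29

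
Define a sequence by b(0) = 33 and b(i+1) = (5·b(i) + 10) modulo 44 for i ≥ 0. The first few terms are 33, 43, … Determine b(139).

31

We have b(0) = 33; b(1) = 43; b(2) = 5; b(3) = 35; b(4) = 9; b(5) = 11; b(6) = 21; b(7) = 27; b(8) = 13; b(9) = 31; b(10) = 33.
Since b(10) = b(0) = 33, the sequence is periodic with period 10.
(139 - 0) mod 10 = 9, so b(139) = b(9) = 31.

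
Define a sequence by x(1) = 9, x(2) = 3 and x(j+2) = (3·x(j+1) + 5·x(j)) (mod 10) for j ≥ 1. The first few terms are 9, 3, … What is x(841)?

1

Computing terms: x(1) = 9, x(2) = 3, x(3) = 4, x(4) = 7, x(5) = 1, x(6) = 8, x(7) = 9, x(8) = 7, x(9) = 6, x(10) = 3, x(11) = 9, x(12) = 2, x(13) = 1, x(14) = 3, x(15) = 4.
Since (x(14), x(15)) = (x(2), x(3)) = (3, 4) (two consecutive terms determine the rest), the sequence is eventually periodic: after a pre-period of length 1 it cycles with period 12.
For j ≥ 2, x(j) depends only on (j - 2) mod 12. (841 - 2) mod 12 = 11, so x(841) = x(13) = 1.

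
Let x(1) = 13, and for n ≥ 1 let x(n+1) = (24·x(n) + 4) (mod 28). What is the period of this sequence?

6

We have x(1) = 13, x(2) = 8, x(3) = 0, x(4) = 4, x(5) = 16, x(6) = 24, x(7) = 20, x(8) = 8.
Since x(8) = x(2) = 8, the sequence is eventually periodic: after a pre-period of length 1 it cycles with period 6.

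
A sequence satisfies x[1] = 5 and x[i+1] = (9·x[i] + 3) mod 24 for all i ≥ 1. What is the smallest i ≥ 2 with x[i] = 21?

9

We have x[1] = 5, x[2] = 0, x[3] = 3, x[4] = 6, x[5] = 9, x[6] = 12, x[7] = 15, x[8] = 18, x[9] = 21, x[10] = 0.
Since x[10] = x[2] = 0, the sequence is eventually periodic: after a pre-period of length 1 it cycles with period 8.
The value 21 first appears (with i ≥ 2) at x[9].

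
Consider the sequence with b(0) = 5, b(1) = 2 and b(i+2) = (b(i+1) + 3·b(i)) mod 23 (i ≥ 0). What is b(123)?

b(0) = 5, b(1) = 2, b(2) = 17, b(3) = 0, b(4) = 5, b(5) = 5, b(6) = 20, b(7) = 12, b(8) = 3, b(9) = 16, b(10) = 2, b(11) = 4, b(12) = 10, b(13) = 22, b(14) = 6, b(15) = 3, b(16) = 21, b(17) = 7, b(18) = 1, b(19) = 22, b(20) = 2, b(21) = 22, b(22) = 5, b(23) = 2.
Since (b(22), b(23)) = (b(0), b(1)) = (5, 2) (two consecutive terms determine the rest), the sequence is periodic with period 22.
(123 - 0) mod 22 = 13, so b(123) = b(13) = 22.

22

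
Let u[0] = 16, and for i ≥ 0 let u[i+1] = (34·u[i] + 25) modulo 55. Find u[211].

44

u[0] = 16; u[1] = 19; u[2] = 11; u[3] = 14; u[4] = 6; u[5] = 9; u[6] = 1; u[7] = 4; u[8] = 51; u[9] = 54; u[10] = 46; u[11] = 49; u[12] = 41; u[13] = 44; u[14] = 36; u[15] = 39; u[16] = 31; u[17] = 34; u[18] = 26; u[19] = 29; u[20] = 21; u[21] = 24; u[22] = 16.
The sequence repeats with period 22.
So u[211] = u[0 + ((211-0) mod 22)] = u[13] = 44.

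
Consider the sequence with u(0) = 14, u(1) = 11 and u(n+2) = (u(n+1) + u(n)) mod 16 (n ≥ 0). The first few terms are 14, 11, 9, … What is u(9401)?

Listing terms: u(0) = 14,  u(1) = 11,  u(2) = 9,  u(3) = 4,  u(4) = 13,  u(5) = 1,  u(6) = 14,  u(7) = 15,  u(8) = 13,  u(9) = 12,  u(10) = 9,  u(11) = 5,  u(12) = 14,  u(13) = 3,  u(14) = 1,  u(15) = 4,  u(16) = 5,  u(17) = 9,  u(18) = 14,  u(19) = 7,  u(20) = 5,  u(21) = 12,  u(22) = 1,  u(23) = 13,  u(24) = 14,  u(25) = 11.
Since (u(24), u(25)) = (u(0), u(1)) = (14, 11) (two consecutive terms determine the rest), the sequence is periodic with period 24.
(9401 - 0) mod 24 = 17, so u(9401) = u(17) = 9.

9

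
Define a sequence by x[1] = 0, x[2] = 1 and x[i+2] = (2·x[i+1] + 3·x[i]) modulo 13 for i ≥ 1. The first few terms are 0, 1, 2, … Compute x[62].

1

We have x[1] = 0,  x[2] = 1,  x[3] = 2,  x[4] = 7,  x[5] = 7,  x[6] = 9,  x[7] = 0,  x[8] = 1.
Since (x[7], x[8]) = (x[1], x[2]) = (0, 1) (two consecutive terms determine the rest), the sequence is periodic with period 6.
So x[62] = x[1 + ((62-1) mod 6)] = x[2] = 1.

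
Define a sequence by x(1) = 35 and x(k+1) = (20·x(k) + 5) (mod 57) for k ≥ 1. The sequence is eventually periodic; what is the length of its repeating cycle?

x(1) = 35, x(2) = 21, x(3) = 26, x(4) = 12, x(5) = 17, x(6) = 3, x(7) = 8, x(8) = 51, x(9) = 56, x(10) = 42, x(11) = 47, x(12) = 33, x(13) = 38, x(14) = 24, x(15) = 29, x(16) = 15, x(17) = 20, x(18) = 6, x(19) = 11, x(20) = 54, x(21) = 2, x(22) = 45, x(23) = 50, x(24) = 36, x(25) = 41, x(26) = 27, x(27) = 32, x(28) = 18, x(29) = 23, x(30) = 9, x(31) = 14, x(32) = 0, x(33) = 5, x(34) = 48, x(35) = 53, x(36) = 39, x(37) = 44, x(38) = 30, x(39) = 35.
The sequence repeats with period 38.

38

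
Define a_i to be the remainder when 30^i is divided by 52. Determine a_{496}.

Listing terms: a_0 = 1; a_1 = 30; a_2 = 16; a_3 = 12; a_4 = 48; a_5 = 36; a_6 = 40; a_7 = 4; a_8 = 16.
Since a_8 = a_2 = 16, the sequence is eventually periodic: after a pre-period of length 2 it cycles with period 6.
For i ≥ 2, a_i depends only on (i - 2) mod 6. (496 - 2) mod 6 = 2, so a_{496} = a_4 = 48.

48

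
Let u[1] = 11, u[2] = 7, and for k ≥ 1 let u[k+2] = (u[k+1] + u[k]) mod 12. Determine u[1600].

Computing terms: u[1] = 11,  u[2] = 7,  u[3] = 6,  u[4] = 1,  u[5] = 7,  u[6] = 8,  u[7] = 3,  u[8] = 11,  u[9] = 2,  u[10] = 1,  u[11] = 3,  u[12] = 4,  u[13] = 7,  u[14] = 11,  u[15] = 6,  u[16] = 5,  u[17] = 11,  u[18] = 4,  u[19] = 3,  u[20] = 7,  u[21] = 10,  u[22] = 5,  u[23] = 3,  u[24] = 8,  u[25] = 11,  u[26] = 7.
Since (u[25], u[26]) = (u[1], u[2]) = (11, 7) (two consecutive terms determine the rest), the sequence is periodic with period 24.
So u[1600] = u[1 + ((1600-1) mod 24)] = u[16] = 5.

5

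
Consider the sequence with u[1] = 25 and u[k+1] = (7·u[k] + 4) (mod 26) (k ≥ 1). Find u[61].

25

Listing terms: u[1] = 25,  u[2] = 23,  u[3] = 9,  u[4] = 15,  u[5] = 5,  u[6] = 13,  u[7] = 17,  u[8] = 19,  u[9] = 7,  u[10] = 1,  u[11] = 11,  u[12] = 3,  u[13] = 25.
Since u[13] = u[1] = 25, the sequence is periodic with period 12.
So u[61] = u[1 + ((61-1) mod 12)] = u[1] = 25.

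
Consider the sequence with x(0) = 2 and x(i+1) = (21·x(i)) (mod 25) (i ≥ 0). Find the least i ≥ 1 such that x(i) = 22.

3

x(0) = 2; x(1) = 17; x(2) = 7; x(3) = 22; x(4) = 12; x(5) = 2.
The sequence repeats with period 5.
The value 22 first appears (with i ≥ 1) at x(3).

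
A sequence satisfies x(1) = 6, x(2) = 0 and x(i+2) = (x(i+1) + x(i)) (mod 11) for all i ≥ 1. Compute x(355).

1

We have x(1) = 6, x(2) = 0, x(3) = 6, x(4) = 6, x(5) = 1, x(6) = 7, x(7) = 8, x(8) = 4, x(9) = 1, x(10) = 5, x(11) = 6, x(12) = 0.
The sequence repeats with period 10.
So x(355) = x(1 + ((355-1) mod 10)) = x(5) = 1.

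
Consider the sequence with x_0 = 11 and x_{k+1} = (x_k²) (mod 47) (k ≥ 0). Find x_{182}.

34

x_0 = 11,  x_1 = 27,  x_2 = 24,  x_3 = 12,  x_4 = 3,  x_5 = 9,  x_6 = 34,  x_7 = 28,  x_8 = 32,  x_9 = 37,  x_{10} = 6,  x_{11} = 36,  x_{12} = 27.
Since x_{12} = x_1 = 27, the sequence is eventually periodic: after a pre-period of length 1 it cycles with period 11.
For k ≥ 1, x_k depends only on (k - 1) mod 11. (182 - 1) mod 11 = 5, so x_{182} = x_6 = 34.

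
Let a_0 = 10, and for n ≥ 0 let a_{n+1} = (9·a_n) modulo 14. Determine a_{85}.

6

We have a_0 = 10, a_1 = 6, a_2 = 12, a_3 = 10.
The sequence repeats with period 3.
So a_{85} = a_{0 + ((85-0) mod 3)} = a_1 = 6.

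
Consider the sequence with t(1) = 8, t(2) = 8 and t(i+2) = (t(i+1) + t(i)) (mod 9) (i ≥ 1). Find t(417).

2

Computing terms: t(1) = 8,  t(2) = 8,  t(3) = 7,  t(4) = 6,  t(5) = 4,  t(6) = 1,  t(7) = 5,  t(8) = 6,  t(9) = 2,  t(10) = 8,  t(11) = 1,  t(12) = 0,  t(13) = 1,  t(14) = 1,  t(15) = 2,  t(16) = 3,  t(17) = 5,  t(18) = 8,  t(19) = 4,  t(20) = 3,  t(21) = 7,  t(22) = 1,  t(23) = 8,  t(24) = 0,  t(25) = 8,  t(26) = 8.
Since (t(25), t(26)) = (t(1), t(2)) = (8, 8) (two consecutive terms determine the rest), the sequence is periodic with period 24.
(417 - 1) mod 24 = 8, so t(417) = t(9) = 2.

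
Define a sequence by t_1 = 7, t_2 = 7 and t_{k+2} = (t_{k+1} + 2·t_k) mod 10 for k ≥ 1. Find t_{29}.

Computing terms: t_1 = 7; t_2 = 7; t_3 = 1; t_4 = 5; t_5 = 7; t_6 = 7.
The sequence repeats with period 4.
(29 - 1) mod 4 = 0, so t_{29} = t_1 = 7.

7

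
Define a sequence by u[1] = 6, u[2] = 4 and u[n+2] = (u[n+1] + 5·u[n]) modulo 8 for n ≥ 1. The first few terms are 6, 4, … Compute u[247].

u[1] = 6; u[2] = 4; u[3] = 2; u[4] = 6; u[5] = 0; u[6] = 6; u[7] = 6; u[8] = 4.
The sequence repeats with period 6.
(247 - 1) mod 6 = 0, so u[247] = u[1] = 6.

6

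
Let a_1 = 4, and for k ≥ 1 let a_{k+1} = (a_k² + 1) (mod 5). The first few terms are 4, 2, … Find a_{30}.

Listing terms: a_1 = 4,  a_2 = 2,  a_3 = 0,  a_4 = 1,  a_5 = 2.
Since a_5 = a_2 = 2, the sequence is eventually periodic: after a pre-period of length 1 it cycles with period 3.
For k ≥ 2, a_k depends only on (k - 2) mod 3. (30 - 2) mod 3 = 1, so a_{30} = a_3 = 0.

0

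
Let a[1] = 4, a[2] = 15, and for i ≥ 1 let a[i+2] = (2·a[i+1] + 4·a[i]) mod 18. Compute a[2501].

2

Computing terms: a[1] = 4, a[2] = 15, a[3] = 10, a[4] = 8, a[5] = 2, a[6] = 0, a[7] = 8, a[8] = 16, a[9] = 10, a[10] = 12, a[11] = 10, a[12] = 14, a[13] = 14, a[14] = 12, a[15] = 8, a[16] = 10, a[17] = 16, a[18] = 0, a[19] = 10, a[20] = 2, a[21] = 8, a[22] = 6, a[23] = 8, a[24] = 4, a[25] = 4, a[26] = 6, a[27] = 10, a[28] = 8.
Since (a[27], a[28]) = (a[3], a[4]) = (10, 8) (two consecutive terms determine the rest), the sequence is eventually periodic: after a pre-period of length 2 it cycles with period 24.
For i ≥ 3, a[i] depends only on (i - 3) mod 24. (2501 - 3) mod 24 = 2, so a[2501] = a[5] = 2.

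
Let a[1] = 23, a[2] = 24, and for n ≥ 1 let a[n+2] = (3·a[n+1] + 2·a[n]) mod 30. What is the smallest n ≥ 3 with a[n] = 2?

Computing terms: a[1] = 23,  a[2] = 24,  a[3] = 28,  a[4] = 12,  a[5] = 2,  a[6] = 0,  a[7] = 4,  a[8] = 12,  a[9] = 14,  a[10] = 6,  a[11] = 16,  a[12] = 0,  a[13] = 2,  a[14] = 6,  a[15] = 22,  a[16] = 18,  a[17] = 8,  a[18] = 0,  a[19] = 16,  a[20] = 18,  a[21] = 26,  a[22] = 24,  a[23] = 4,  a[24] = 0,  a[25] = 8,  a[26] = 24,  a[27] = 28.
Since (a[26], a[27]) = (a[2], a[3]) = (24, 28) (two consecutive terms determine the rest), the sequence is eventually periodic: after a pre-period of length 1 it cycles with period 24.
The value 2 first appears (with n ≥ 3) at a[5].

5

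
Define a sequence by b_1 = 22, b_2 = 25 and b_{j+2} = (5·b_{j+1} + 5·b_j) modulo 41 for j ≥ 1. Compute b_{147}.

We have b_1 = 22,  b_2 = 25,  b_3 = 30,  b_4 = 29,  b_5 = 8,  b_6 = 21,  b_7 = 22,  b_8 = 10,  b_9 = 37,  b_{10} = 30,  b_{11} = 7,  b_{12} = 21,  b_{13} = 17,  b_{14} = 26,  b_{15} = 10,  b_{16} = 16,  b_{17} = 7,  b_{18} = 33,  b_{19} = 36,  b_{20} = 17,  b_{21} = 19,  b_{22} = 16,  b_{23} = 11,  b_{24} = 12,  b_{25} = 33,  b_{26} = 20,  b_{27} = 19,  b_{28} = 31,  b_{29} = 4,  b_{30} = 11,  b_{31} = 34,  b_{32} = 20,  b_{33} = 24,  b_{34} = 15,  b_{35} = 31,  b_{36} = 25,  b_{37} = 34,  b_{38} = 8,  b_{39} = 5,  b_{40} = 24,  b_{41} = 22,  b_{42} = 25.
The sequence repeats with period 40.
So b_{147} = b_{1 + ((147-1) mod 40)} = b_{27} = 19.

19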